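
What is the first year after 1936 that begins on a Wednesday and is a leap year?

Jan 1 advances by 2 weekdays after a leap year and by 1 after a common year.
1936: Jan 1 is Wednesday (leap).
1937: Friday
1938: Saturday
1939: Sunday
1940: Monday (leap)
1941: Wednesday
1942: Thursday
1943: Friday
1944: Saturday (leap)
1945: Monday
1946: Tuesday
1947: Wednesday
1948: Thursday (leap)
1949: Saturday
1950: Sunday
1951: Monday
1952: Tuesday (leap)
1953: Thursday
1954: Friday
1955: Saturday
1956: Sunday (leap)
1957: Tuesday
1958: Wednesday
1959: Thursday
1960: Friday (leap)
1961: Sunday
1962: Monday
1963: Tuesday
1964: Wednesday (leap)
1964 begins on a Wednesday and is a leap year.

1964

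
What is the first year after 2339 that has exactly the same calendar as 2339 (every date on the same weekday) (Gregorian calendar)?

2350

Two years share a calendar iff Jan 1 falls on the same weekday and both are leap or both are common. 2339: Jan 1 is Sunday, common year.
2340: Jan 1 Monday, leap
2341: Jan 1 Wednesday, common
2342: Jan 1 Thursday, common
2343: Jan 1 Friday, common
2344: Jan 1 Saturday, leap
2345: Jan 1 Monday, common
2346: Jan 1 Tuesday, common
2347: Jan 1 Wednesday, common
2348: Jan 1 Thursday, leap
2349: Jan 1 Saturday, common
2350: Jan 1 Sunday, common
2350 matches on both conditions.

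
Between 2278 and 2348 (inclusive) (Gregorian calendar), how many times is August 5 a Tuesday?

Track August 5's weekday year by year (advancing +1, or +2 across a Feb 29):
  2278: Mon  2279: Tue (+1) ✓  2280: Thu (+2)  2281: Fri (+1)  2282: Sat (+1)
  2283: Sun (+1)  2284: Tue (+2) ✓  2285: Wed (+1)  2286: Thu (+1)  2287: Fri (+1)
  2288: Sun (+2)  2289: Mon (+1)  2290: Tue (+1) ✓  2291: Wed (+1)  … (43 more years) …
  2335: Mon (+1)  2336: Wed (+2)  2337: Thu (+1)  2338: Fri (+1)  2339: Sat (+1)
  2340: Mon (+2)  2341: Tue (+1) ✓  2342: Wed (+1)  2343: Thu (+1)  2344: Sat (+2)
  2345: Sun (+1)  2346: Mon (+1)  2347: Tue (+1) ✓  2348: Thu (+2)
Tuesday years: 2279, 2284, 2290, 2302, 2313, 2319, 2324, 2330, 2341, 2347 — 10 in total.

10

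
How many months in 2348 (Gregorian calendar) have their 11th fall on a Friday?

Check the 11th of each month of 2348: Jan 11: Sun, Feb 11: Wed, Mar 11: Thu, Apr 11: Sun, May 11: Tue, Jun 11: Fri, Jul 11: Sun, Aug 11: Wed, Sep 11: Sat, Oct 11: Mon, Nov 11: Thu, Dec 11: Sat.
Friday occurs in June — 1 month.

1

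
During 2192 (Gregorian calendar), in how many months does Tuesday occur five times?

A month of length L has five Tuesdays iff its first Tuesday is on day ≤ L−28 (so day 1–3 in a 31-day month, 1–2 in a 30-day month, day 1 in a leap February).
Checking each month of 2192: Jan starts Sun (31d) ✓; Feb starts Wed (29d); Mar starts Thu (31d); Apr starts Sun (30d); May starts Tue (31d) ✓; Jun starts Fri (30d); Jul starts Sun (31d) ✓; Aug starts Wed (31d); Sep starts Sat (30d); Oct starts Mon (31d) ✓; Nov starts Thu (30d); Dec starts Sat (31d).
Five-Tuesday months: January, May, July, October → 4.

4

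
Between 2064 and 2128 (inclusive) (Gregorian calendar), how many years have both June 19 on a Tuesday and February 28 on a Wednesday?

Check each year's weekday for June 19 and February 28:
  2064: Thu/Thu  2065: Fri/Sat  2066: Sat/Sun  2067: Sun/Mon  2068: Tue/Tue  2069: Wed/Thu  2070: Thu/Fri  2071: Fri/Sat  2072: Sun/Sun  2073: Mon/Tue  2074: Tue/Wed ✓  2075: Wed/Thu  2076: Fri/Fri  2077: Sat/Sun  …(37 more)…  2115: Wed/Thu  2116: Fri/Fri  2117: Sat/Sun  2118: Sun/Mon  2119: Mon/Tue  2120: Wed/Wed  2121: Thu/Fri  2122: Fri/Sat  2123: Sat/Sun  2124: Mon/Mon  2125: Tue/Wed ✓  2126: Wed/Thu  2127: Thu/Fri  2128: Sat/Sat
Both conditions hold in: 2074, 2085, 2091, 2103, 2114, 2125 — 6.

6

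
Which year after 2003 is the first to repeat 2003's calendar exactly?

2014

Two years share a calendar iff Jan 1 falls on the same weekday and both are leap or both are common. 2003: Jan 1 is Wednesday, common year.
2004: Jan 1 Thursday, leap
2005: Jan 1 Saturday, common
2006: Jan 1 Sunday, common
2007: Jan 1 Monday, common
2008: Jan 1 Tuesday, leap
2009: Jan 1 Thursday, common
2010: Jan 1 Friday, common
2011: Jan 1 Saturday, common
2012: Jan 1 Sunday, leap
2013: Jan 1 Tuesday, common
2014: Jan 1 Wednesday, common
2014 matches on both conditions.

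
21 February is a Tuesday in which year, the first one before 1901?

1899

From one year to the next, a fixed date's weekday advances by 1, or by 2 when a Feb 29 lies between the two dates.
1901: February 21 is Thursday.
1900: Wednesday (−1)
1899: Tuesday (−1)
21 February falls on a Tuesday in 1899.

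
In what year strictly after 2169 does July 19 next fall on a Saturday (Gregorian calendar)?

From one year to the next, a fixed date's weekday advances by 1, or by 2 when a Feb 29 lies between the two dates.
2169: July 19 is Wednesday.
2170: Thursday (+1)
2171: Friday (+1)
2172: Sunday (+2)
2173: Monday (+1)
2174: Tuesday (+1)
2175: Wednesday (+1)
2176: Friday (+2)
2177: Saturday (+1)
July 19 falls on a Saturday in 2177.

2177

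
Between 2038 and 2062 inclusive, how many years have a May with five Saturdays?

10

May has 31 days; it has five Saturdays when Saturday falls among the first (month-length − 28) days — i.e. when May 1 is one of Saturday/Friday/Thursday.
May 1 by year: 2038:Sat✓ 2039:Sun 2040:Tue 2041:Wed 2042:Thu✓ 2043:Fri✓ 2044:Sun 2045:Mon 2046:Tue 2047:Wed 2048:Fri✓ 2049:Sat✓ 2050:Sun 2051:Mon 2052:Wed 2053:Thu✓ 2054:Fri✓ 2055:Sat✓ 2056:Mon 2057:Tue 2058:Wed 2059:Thu✓ 2060:Sat✓ 2061:Sun 2062:Mon
Years with five Saturdays: 2038, 2042, 2043, 2048, 2049, 2053, 2054, 2055, 2059, 2060 → 10.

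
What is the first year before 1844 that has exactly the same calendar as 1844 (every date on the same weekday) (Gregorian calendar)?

1816

Two years share a calendar iff Jan 1 falls on the same weekday and both are leap or both are common. 1844: Jan 1 is Monday, leap year.
1843: Jan 1 Sunday, common
1842: Jan 1 Saturday, common
1841: Jan 1 Friday, common
1840: Jan 1 Wednesday, leap
1839: Jan 1 Tuesday, common
1838: Jan 1 Monday, common
1837: Jan 1 Sunday, common
1836: Jan 1 Friday, leap
1835: Jan 1 Thursday, common
1834: Jan 1 Wednesday, common
1833: Jan 1 Tuesday, common
1832: Jan 1 Sunday, leap
1831: Jan 1 Saturday, common
1830: Jan 1 Friday, common
1829: Jan 1 Thursday, common
1828: Jan 1 Tuesday, leap
1827: Jan 1 Monday, common
1826: Jan 1 Sunday, common
1825: Jan 1 Saturday, common
1824: Jan 1 Thursday, leap
1823: Jan 1 Wednesday, common
1822: Jan 1 Tuesday, common
1821: Jan 1 Monday, common
1820: Jan 1 Saturday, leap
1819: Jan 1 Friday, common
1818: Jan 1 Thursday, common
1817: Jan 1 Wednesday, common
1816: Jan 1 Monday, leap
1816 matches on both conditions.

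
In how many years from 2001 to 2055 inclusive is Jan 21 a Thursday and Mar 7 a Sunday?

Check each year's weekday for Jan 21 and Mar 7:
  2001: Sun/Wed  2002: Mon/Thu  2003: Tue/Fri  2004: Wed/Sun  2005: Fri/Mon  2006: Sat/Tue  2007: Sun/Wed  2008: Mon/Fri  2009: Wed/Sat  2010: Thu/Sun ✓  2011: Fri/Mon  2012: Sat/Wed  2013: Mon/Thu  2014: Tue/Fri  …(27 more)…  2042: Tue/Fri  2043: Wed/Sat  2044: Thu/Mon  2045: Sat/Tue  2046: Sun/Wed  2047: Mon/Thu  2048: Tue/Sat  2049: Thu/Sun ✓  2050: Fri/Mon  2051: Sat/Tue  2052: Sun/Thu  2053: Tue/Fri  2054: Wed/Sat  2055: Thu/Sun ✓
Both conditions hold in: 2010, 2021, 2027, 2038, 2049, 2055 — 6.

6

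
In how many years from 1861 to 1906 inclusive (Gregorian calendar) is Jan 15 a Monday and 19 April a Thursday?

Check each year's weekday for Jan 15 and 19 April:
  1861: Tue/Fri  1862: Wed/Sat  1863: Thu/Sun  1864: Fri/Tue  1865: Sun/Wed  1866: Mon/Thu ✓  1867: Tue/Fri  1868: Wed/Sun  1869: Fri/Mon  1870: Sat/Tue  1871: Sun/Wed  1872: Mon/Fri  1873: Wed/Sat  1874: Thu/Sun  …(18 more)…  1893: Sun/Wed  1894: Mon/Thu ✓  1895: Tue/Fri  1896: Wed/Sun  1897: Fri/Mon  1898: Sat/Tue  1899: Sun/Wed  1900: Mon/Thu ✓  1901: Tue/Fri  1902: Wed/Sat  1903: Thu/Sun  1904: Fri/Tue  1905: Sun/Wed  1906: Mon/Thu ✓
Both conditions hold in: 1866, 1877, 1883, 1894, 1900, 1906 — 6.

6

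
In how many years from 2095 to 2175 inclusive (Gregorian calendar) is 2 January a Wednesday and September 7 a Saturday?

9

Check each year's weekday for 2 January and September 7:
  2095: Sun/Wed  2096: Mon/Fri  2097: Wed/Sat ✓  2098: Thu/Sun  2099: Fri/Mon  2100: Sat/Tue  2101: Sun/Wed  2102: Mon/Thu  2103: Tue/Fri  2104: Wed/Sun  2105: Fri/Mon  2106: Sat/Tue  2107: Sun/Wed  2108: Mon/Fri  …(53 more)…  2162: Sat/Tue  2163: Sun/Wed  2164: Mon/Fri  2165: Wed/Sat ✓  2166: Thu/Sun  2167: Fri/Mon  2168: Sat/Wed  2169: Mon/Thu  2170: Tue/Fri  2171: Wed/Sat ✓  2172: Thu/Mon  2173: Sat/Tue  2174: Sun/Wed  2175: Mon/Thu
Both conditions hold in: 2097, 2109, 2115, 2126, 2137, 2143, 2154, 2165, 2171 — 9.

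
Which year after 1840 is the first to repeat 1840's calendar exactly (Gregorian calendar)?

1868

Two years share a calendar iff Jan 1 falls on the same weekday and both are leap or both are common. 1840: Jan 1 is Wednesday, leap year.
1841: Jan 1 Friday, common
1842: Jan 1 Saturday, common
1843: Jan 1 Sunday, common
1844: Jan 1 Monday, leap
1845: Jan 1 Wednesday, common
1846: Jan 1 Thursday, common
1847: Jan 1 Friday, common
1848: Jan 1 Saturday, leap
1849: Jan 1 Monday, common
1850: Jan 1 Tuesday, common
1851: Jan 1 Wednesday, common
1852: Jan 1 Thursday, leap
1853: Jan 1 Saturday, common
1854: Jan 1 Sunday, common
1855: Jan 1 Monday, common
1856: Jan 1 Tuesday, leap
1857: Jan 1 Thursday, common
1858: Jan 1 Friday, common
1859: Jan 1 Saturday, common
1860: Jan 1 Sunday, leap
1861: Jan 1 Tuesday, common
1862: Jan 1 Wednesday, common
1863: Jan 1 Thursday, common
1864: Jan 1 Friday, leap
1865: Jan 1 Sunday, common
1866: Jan 1 Monday, common
1867: Jan 1 Tuesday, common
1868: Jan 1 Wednesday, leap
1868 matches on both conditions.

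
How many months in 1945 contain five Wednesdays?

4

A month of length L has five Wednesdays iff its first Wednesday is on day ≤ L−28 (so day 1–3 in a 31-day month, 1–2 in a 30-day month, day 1 in a leap February).
Checking each month of 1945: Jan starts Mon (31d) ✓; Feb starts Thu (28d); Mar starts Thu (31d); Apr starts Sun (30d); May starts Tue (31d) ✓; Jun starts Fri (30d); Jul starts Sun (31d); Aug starts Wed (31d) ✓; Sep starts Sat (30d); Oct starts Mon (31d) ✓; Nov starts Thu (30d); Dec starts Sat (31d).
Five-Wednesday months: January, May, August, October → 4.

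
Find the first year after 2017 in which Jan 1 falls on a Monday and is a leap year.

Jan 1 advances by 2 weekdays after a leap year and by 1 after a common year.
2017: Jan 1 is Sunday.
2018: Monday
2019: Tuesday
2020: Wednesday (leap)
2021: Friday
2022: Saturday
2023: Sunday
2024: Monday (leap)
2024 begins on a Monday and is a leap year.

2024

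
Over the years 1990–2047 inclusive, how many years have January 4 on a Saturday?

Track January 4's weekday year by year (advancing +1, or +2 across a Feb 29):
  1990: Thu  1991: Fri (+1)  1992: Sat (+1) ✓  1993: Mon (+2)  1994: Tue (+1)
  1995: Wed (+1)  1996: Thu (+1)  1997: Sat (+2) ✓  1998: Sun (+1)  1999: Mon (+1)
  2000: Tue (+1)  2001: Thu (+2)  2002: Fri (+1)  2003: Sat (+1) ✓  … (30 more years) …
  2034: Wed (+1)  2035: Thu (+1)  2036: Fri (+1)  2037: Sun (+2)  2038: Mon (+1)
  2039: Tue (+1)  2040: Wed (+1)  2041: Fri (+2)  2042: Sat (+1) ✓  2043: Sun (+1)
  2044: Mon (+1)  2045: Wed (+2)  2046: Thu (+1)  2047: Fri (+1)
Saturday years: 1992, 1997, 2003, 2014, 2020, 2025, 2031, 2042 — 8 in total.

8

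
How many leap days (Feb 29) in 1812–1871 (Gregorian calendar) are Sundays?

2

Leap years in 1812–1871: 15 of them.
Feb 29 weekday advances by 5 (mod 7) from one leap year to the next four years later (or differs when a century non-leap intervenes).
Leap-day weekdays: 1812:Sat 1816:Thu 1820:Tue 1824:Sun✓ 1828:Fri 1832:Wed 1836:Mon 1840:Sat 1844:Thu 1848:Tue 1852:Sun✓ 1856:Fri 1860:Wed 1864:Mon 1868:Sat
Sunday: 1824, 1852 → 2.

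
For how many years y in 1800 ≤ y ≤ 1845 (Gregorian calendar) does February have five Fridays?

February has 28 days (29 in leap years); it has five Fridays when Friday falls among the first (month-length − 28) days — i.e. when February 1 is Friday in a leap year (never in a common year).
February 1 by year: 1800:Sat 1801:Sun 1802:Mon 1803:Tue 1804:Wed 1805:Fri 1806:Sat 1807:Sun 1808:Mon 1809:Wed 1810:Thu 1811:Fri 1812:Sat 1813:Mon 1814:Tue …(16 more)… 1831:Tue 1832:Wed 1833:Fri 1834:Sat 1835:Sun 1836:Mon 1837:Wed 1838:Thu 1839:Fri 1840:Sat 1841:Mon 1842:Tue 1843:Wed 1844:Thu 1845:Sat
Years with five Fridays: 1828 → 1.

1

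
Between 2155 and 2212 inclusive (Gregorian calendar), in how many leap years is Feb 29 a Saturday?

Leap years in 2155–2212: 14 of them.
Feb 29 weekday advances by 5 (mod 7) from one leap year to the next four years later (or differs when a century non-leap intervenes).
Leap-day weekdays: 2156:Sun 2160:Fri 2164:Wed 2168:Mon 2172:Sat✓ 2176:Thu 2180:Tue 2184:Sun 2188:Fri 2192:Wed 2196:Mon 2204:Wed 2208:Mon 2212:Sat✓
Saturday: 2172, 2212 → 2.

2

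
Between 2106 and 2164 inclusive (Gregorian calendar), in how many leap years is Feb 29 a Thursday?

2

Leap years in 2106–2164: 15 of them.
Feb 29 weekday advances by 5 (mod 7) from one leap year to the next four years later (or differs when a century non-leap intervenes).
Leap-day weekdays: 2108:Wed 2112:Mon 2116:Sat 2120:Thu✓ 2124:Tue 2128:Sun 2132:Fri 2136:Wed 2140:Mon 2144:Sat 2148:Thu✓ 2152:Tue 2156:Sun 2160:Fri 2164:Wed
Thursday: 2120, 2148 → 2.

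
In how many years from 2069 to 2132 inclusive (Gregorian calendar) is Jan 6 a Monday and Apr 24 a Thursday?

Check each year's weekday for Jan 6 and Apr 24:
  2069: Sun/Wed  2070: Mon/Thu ✓  2071: Tue/Fri  2072: Wed/Sun  2073: Fri/Mon  2074: Sat/Tue  2075: Sun/Wed  2076: Mon/Fri  2077: Wed/Sat  2078: Thu/Sun  2079: Fri/Mon  2080: Sat/Wed  2081: Mon/Thu ✓  2082: Tue/Fri  …(36 more)…  2119: Fri/Mon  2120: Sat/Wed  2121: Mon/Thu ✓  2122: Tue/Fri  2123: Wed/Sat  2124: Thu/Mon  2125: Sat/Tue  2126: Sun/Wed  2127: Mon/Thu ✓  2128: Tue/Sat  2129: Thu/Sun  2130: Fri/Mon  2131: Sat/Tue  2132: Sun/Thu
Both conditions hold in: 2070, 2081, 2087, 2098, 2110, 2121, 2127 — 7.

7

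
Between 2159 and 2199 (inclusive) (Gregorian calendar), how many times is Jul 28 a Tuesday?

Track Jul 28's weekday year by year (advancing +1, or +2 across a Feb 29):
  2159: Sat  2160: Mon (+2)  2161: Tue (+1) ✓  2162: Wed (+1)  2163: Thu (+1)
  2164: Sat (+2)  2165: Sun (+1)  2166: Mon (+1)  2167: Tue (+1) ✓  2168: Thu (+2)
  2169: Fri (+1)  2170: Sat (+1)  2171: Sun (+1)  2172: Tue (+2) ✓  … (13 more years) …
  2186: Fri (+1)  2187: Sat (+1)  2188: Mon (+2)  2189: Tue (+1) ✓  2190: Wed (+1)
  2191: Thu (+1)  2192: Sat (+2)  2193: Sun (+1)  2194: Mon (+1)  2195: Tue (+1) ✓
  2196: Thu (+2)  2197: Fri (+1)  2198: Sat (+1)  2199: Sun (+1)
Tuesday years: 2161, 2167, 2172, 2178, 2189, 2195 — 6 in total.

6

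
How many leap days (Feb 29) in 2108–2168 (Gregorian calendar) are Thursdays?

Leap years in 2108–2168: 16 of them.
Feb 29 weekday advances by 5 (mod 7) from one leap year to the next four years later (or differs when a century non-leap intervenes).
Leap-day weekdays: 2108:Wed 2112:Mon 2116:Sat 2120:Thu✓ 2124:Tue 2128:Sun 2132:Fri 2136:Wed 2140:Mon 2144:Sat 2148:Thu✓ 2152:Tue 2156:Sun 2160:Fri 2164:Wed 2168:Mon
Thursday: 2120, 2148 → 2.

2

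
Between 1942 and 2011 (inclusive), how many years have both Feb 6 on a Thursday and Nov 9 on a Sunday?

Check each year's weekday for Feb 6 and Nov 9:
  1942: Fri/Mon  1943: Sat/Tue  1944: Sun/Thu  1945: Tue/Fri  1946: Wed/Sat  1947: Thu/Sun ✓  1948: Fri/Tue  1949: Sun/Wed  1950: Mon/Thu  1951: Tue/Fri  1952: Wed/Sun  1953: Fri/Mon  1954: Sat/Tue  1955: Sun/Wed  …(42 more)…  1998: Fri/Mon  1999: Sat/Tue  2000: Sun/Thu  2001: Tue/Fri  2002: Wed/Sat  2003: Thu/Sun ✓  2004: Fri/Tue  2005: Sun/Wed  2006: Mon/Thu  2007: Tue/Fri  2008: Wed/Sun  2009: Fri/Mon  2010: Sat/Tue  2011: Sun/Wed
Both conditions hold in: 1947, 1958, 1969, 1975, 1986, 1997, 2003 — 7.

7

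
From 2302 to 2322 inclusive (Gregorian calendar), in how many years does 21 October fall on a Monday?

3

Track 21 October's weekday year by year (advancing +1, or +2 across a Feb 29):
  2302: Tue  2303: Wed (+1)  2304: Fri (+2)  2305: Sat (+1)  2306: Sun (+1)
  2307: Mon (+1) ✓  2308: Wed (+2)  2309: Thu (+1)  2310: Fri (+1)  2311: Sat (+1)
  2312: Mon (+2) ✓  2313: Tue (+1)  2314: Wed (+1)  2315: Thu (+1)  2316: Sat (+2)
  2317: Sun (+1)  2318: Mon (+1) ✓  2319: Tue (+1)  2320: Thu (+2)  2321: Fri (+1)
  2322: Sat (+1)
Monday years: 2307, 2312, 2318 — 3 in total.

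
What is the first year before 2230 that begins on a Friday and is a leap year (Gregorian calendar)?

Jan 1 advances by 2 weekdays after a leap year and by 1 after a common year.
2230: Jan 1 is Friday.
2229: Thursday
2228: Tuesday (leap)
2227: Monday
2226: Sunday
2225: Saturday
2224: Thursday (leap)
2223: Wednesday
2222: Tuesday
2221: Monday
2220: Saturday (leap)
2219: Friday
2218: Thursday
2217: Wednesday
2216: Monday (leap)
2215: Sunday
2214: Saturday
2213: Friday
2212: Wednesday (leap)
2211: Tuesday
2210: Monday
2209: Sunday
2208: Friday (leap)
2208 begins on a Friday and is a leap year.

2208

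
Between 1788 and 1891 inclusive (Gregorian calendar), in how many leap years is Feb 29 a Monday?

Leap years in 1788–1891: 25 of them.
Feb 29 weekday advances by 5 (mod 7) from one leap year to the next four years later (or differs when a century non-leap intervenes).
Leap-day weekdays: 1788:Fri 1792:Wed 1796:Mon✓ 1804:Wed 1808:Mon✓ 1812:Sat 1816:Thu 1820:Tue 1824:Sun 1828:Fri 1832:Wed 1836:Mon✓ 1840:Sat 1844:Thu 1848:Tue 1852:Sun 1856:Fri 1860:Wed 1864:Mon✓ 1868:Sat 1872:Thu 1876:Tue 1880:Sun 1884:Fri 1888:Wed
Monday: 1796, 1808, 1836, 1864 → 4.

4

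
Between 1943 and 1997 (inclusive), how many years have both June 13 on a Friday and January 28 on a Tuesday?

Check each year's weekday for June 13 and January 28:
  1943: Sun/Thu  1944: Tue/Fri  1945: Wed/Sun  1946: Thu/Mon  1947: Fri/Tue ✓  1948: Sun/Wed  1949: Mon/Fri  1950: Tue/Sat  1951: Wed/Sun  1952: Fri/Mon  1953: Sat/Wed  1954: Sun/Thu  1955: Mon/Fri  1956: Wed/Sat  …(27 more)…  1984: Wed/Sat  1985: Thu/Mon  1986: Fri/Tue ✓  1987: Sat/Wed  1988: Mon/Thu  1989: Tue/Sat  1990: Wed/Sun  1991: Thu/Mon  1992: Sat/Tue  1993: Sun/Thu  1994: Mon/Fri  1995: Tue/Sat  1996: Thu/Sun  1997: Fri/Tue ✓
Both conditions hold in: 1947, 1958, 1969, 1975, 1986, 1997 — 6.

6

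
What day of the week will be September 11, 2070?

January 1, 2070 is a Wednesday.
September 11 is day 254 of the year, i.e. 253 days after Jan 1.
253 mod 7 = 1, so advance 1 weekday from Wednesday: Thursday.

Thursday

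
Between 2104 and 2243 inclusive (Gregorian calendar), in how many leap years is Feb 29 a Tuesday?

4

Leap years in 2104–2243: 34 of them.
Feb 29 weekday advances by 5 (mod 7) from one leap year to the next four years later (or differs when a century non-leap intervenes).
Leap-day weekdays: 2104:Fri 2108:Wed 2112:Mon 2116:Sat 2120:Thu 2124:Tue✓ 2128:Sun 2132:Fri 2136:Wed 2140:Mon 2144:Sat 2148:Thu 2152:Tue✓ …(8 more)… 2188:Fri 2192:Wed 2196:Mon 2204:Wed 2208:Mon 2212:Sat 2216:Thu 2220:Tue✓ 2224:Sun 2228:Fri 2232:Wed 2236:Mon 2240:Sat
Tuesday: 2124, 2152, 2180, 2220 → 4.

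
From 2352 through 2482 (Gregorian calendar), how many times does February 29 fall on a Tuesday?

Leap years in 2352–2482: 33 of them.
Feb 29 weekday advances by 5 (mod 7) from one leap year to the next four years later (or differs when a century non-leap intervenes).
Leap-day weekdays: 2352:Fri 2356:Wed 2360:Mon 2364:Sat 2368:Thu 2372:Tue✓ 2376:Sun 2380:Fri 2384:Wed 2388:Mon 2392:Sat 2396:Thu 2400:Tue✓ …(7 more)… 2432:Sun 2436:Fri 2440:Wed 2444:Mon 2448:Sat 2452:Thu 2456:Tue✓ 2460:Sun 2464:Fri 2468:Wed 2472:Mon 2476:Sat 2480:Thu
Tuesday: 2372, 2400, 2428, 2456 → 4.

4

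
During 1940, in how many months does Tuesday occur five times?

A month of length L has five Tuesdays iff its first Tuesday is on day ≤ L−28 (so day 1–3 in a 31-day month, 1–2 in a 30-day month, day 1 in a leap February).
Checking each month of 1940: Jan starts Mon (31d) ✓; Feb starts Thu (29d); Mar starts Fri (31d); Apr starts Mon (30d) ✓; May starts Wed (31d); Jun starts Sat (30d); Jul starts Mon (31d) ✓; Aug starts Thu (31d); Sep starts Sun (30d); Oct starts Tue (31d) ✓; Nov starts Fri (30d); Dec starts Sun (31d) ✓.
Five-Tuesday months: January, April, July, October, December → 5.

5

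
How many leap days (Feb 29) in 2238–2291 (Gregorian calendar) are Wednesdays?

2

Leap years in 2238–2291: 13 of them.
Feb 29 weekday advances by 5 (mod 7) from one leap year to the next four years later (or differs when a century non-leap intervenes).
Leap-day weekdays: 2240:Sat 2244:Thu 2248:Tue 2252:Sun 2256:Fri 2260:Wed✓ 2264:Mon 2268:Sat 2272:Thu 2276:Tue 2280:Sun 2284:Fri 2288:Wed✓
Wednesday: 2260, 2288 → 2.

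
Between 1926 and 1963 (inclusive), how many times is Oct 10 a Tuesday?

5

Track Oct 10's weekday year by year (advancing +1, or +2 across a Feb 29):
  1926: Sun  1927: Mon (+1)  1928: Wed (+2)  1929: Thu (+1)  1930: Fri (+1)
  1931: Sat (+1)  1932: Mon (+2)  1933: Tue (+1) ✓  1934: Wed (+1)  1935: Thu (+1)
  1936: Sat (+2)  1937: Sun (+1)  1938: Mon (+1)  1939: Tue (+1) ✓  … (10 more years) …
  1950: Tue (+1) ✓  1951: Wed (+1)  1952: Fri (+2)  1953: Sat (+1)  1954: Sun (+1)
  1955: Mon (+1)  1956: Wed (+2)  1957: Thu (+1)  1958: Fri (+1)  1959: Sat (+1)
  1960: Mon (+2)  1961: Tue (+1) ✓  1962: Wed (+1)  1963: Thu (+1)
Tuesday years: 1933, 1939, 1944, 1950, 1961 — 5 in total.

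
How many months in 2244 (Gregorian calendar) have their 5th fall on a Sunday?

1

Check the 5th of each month of 2244: Jan 5: Fri, Feb 5: Mon, Mar 5: Tue, Apr 5: Fri, May 5: Sun, Jun 5: Wed, Jul 5: Fri, Aug 5: Mon, Sep 5: Thu, Oct 5: Sat, Nov 5: Tue, Dec 5: Thu.
Sunday occurs in May — 1 month.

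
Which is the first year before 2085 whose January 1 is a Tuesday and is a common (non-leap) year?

2075

Jan 1 advances by 2 weekdays after a leap year and by 1 after a common year.
2085: Jan 1 is Monday.
2084: Saturday (leap)
2083: Friday
2082: Thursday
2081: Wednesday
2080: Monday (leap)
2079: Sunday
2078: Saturday
2077: Friday
2076: Wednesday (leap)
2075: Tuesday
2075 begins on a Tuesday and is a common year.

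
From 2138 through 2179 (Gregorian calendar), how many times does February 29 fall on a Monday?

2

Leap years in 2138–2179: 10 of them.
Feb 29 weekday advances by 5 (mod 7) from one leap year to the next four years later (or differs when a century non-leap intervenes).
Leap-day weekdays: 2140:Mon✓ 2144:Sat 2148:Thu 2152:Tue 2156:Sun 2160:Fri 2164:Wed 2168:Mon✓ 2172:Sat 2176:Thu
Monday: 2140, 2168 → 2.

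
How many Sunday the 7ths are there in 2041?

2

Check the 7th of each month of 2041: Jan 7: Mon, Feb 7: Thu, Mar 7: Thu, Apr 7: Sun, May 7: Tue, Jun 7: Fri, Jul 7: Sun, Aug 7: Wed, Sep 7: Sat, Oct 7: Mon, Nov 7: Thu, Dec 7: Sat.
Sunday occurs in April, July — 2 months.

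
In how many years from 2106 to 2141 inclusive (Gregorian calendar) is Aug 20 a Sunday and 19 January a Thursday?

Check each year's weekday for Aug 20 and 19 January:
  2106: Fri/Tue  2107: Sat/Wed  2108: Mon/Thu  2109: Tue/Sat  2110: Wed/Sun  2111: Thu/Mon  2112: Sat/Tue  2113: Sun/Thu ✓  2114: Mon/Fri  2115: Tue/Sat  2116: Thu/Sun  2117: Fri/Tue  2118: Sat/Wed  2119: Sun/Thu ✓  …(8 more)…  2128: Fri/Mon  2129: Sat/Wed  2130: Sun/Thu ✓  2131: Mon/Fri  2132: Wed/Sat  2133: Thu/Mon  2134: Fri/Tue  2135: Sat/Wed  2136: Mon/Thu  2137: Tue/Sat  2138: Wed/Sun  2139: Thu/Mon  2140: Sat/Tue  2141: Sun/Thu ✓
Both conditions hold in: 2113, 2119, 2130, 2141 — 4.

4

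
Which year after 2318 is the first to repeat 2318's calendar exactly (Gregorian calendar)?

Two years share a calendar iff Jan 1 falls on the same weekday and both are leap or both are common. 2318: Jan 1 is Tuesday, common year.
2319: Jan 1 Wednesday, common
2320: Jan 1 Thursday, leap
2321: Jan 1 Saturday, common
2322: Jan 1 Sunday, common
2323: Jan 1 Monday, common
2324: Jan 1 Tuesday, leap
2325: Jan 1 Thursday, common
2326: Jan 1 Friday, common
2327: Jan 1 Saturday, common
2328: Jan 1 Sunday, leap
2329: Jan 1 Tuesday, common
2329 matches on both conditions.

2329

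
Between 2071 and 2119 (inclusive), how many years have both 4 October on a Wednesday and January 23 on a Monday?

6

Check each year's weekday for 4 October and January 23:
  2071: Sun/Fri  2072: Tue/Sat  2073: Wed/Mon ✓  2074: Thu/Tue  2075: Fri/Wed  2076: Sun/Thu  2077: Mon/Sat  2078: Tue/Sun  2079: Wed/Mon ✓  2080: Fri/Tue  2081: Sat/Thu  2082: Sun/Fri  2083: Mon/Sat  2084: Wed/Sun  …(21 more)…  2106: Mon/Sat  2107: Tue/Sun  2108: Thu/Mon  2109: Fri/Wed  2110: Sat/Thu  2111: Sun/Fri  2112: Tue/Sat  2113: Wed/Mon ✓  2114: Thu/Tue  2115: Fri/Wed  2116: Sun/Thu  2117: Mon/Sat  2118: Tue/Sun  2119: Wed/Mon ✓
Both conditions hold in: 2073, 2079, 2090, 2102, 2113, 2119 — 6.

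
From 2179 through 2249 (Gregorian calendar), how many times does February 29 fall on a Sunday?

2

Leap years in 2179–2249: 17 of them.
Feb 29 weekday advances by 5 (mod 7) from one leap year to the next four years later (or differs when a century non-leap intervenes).
Leap-day weekdays: 2180:Tue 2184:Sun✓ 2188:Fri 2192:Wed 2196:Mon 2204:Wed 2208:Mon 2212:Sat 2216:Thu 2220:Tue 2224:Sun✓ 2228:Fri 2232:Wed 2236:Mon 2240:Sat 2244:Thu 2248:Tue
Sunday: 2184, 2224 → 2.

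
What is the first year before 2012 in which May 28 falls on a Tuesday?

From one year to the next, a fixed date's weekday advances by 1, or by 2 when a Feb 29 lies between the two dates.
2012: May 28 is Monday.
2011: Saturday (−2)
2010: Friday (−1)
2009: Thursday (−1)
2008: Wednesday (−1)
2007: Monday (−2)
2006: Sunday (−1)
2005: Saturday (−1)
2004: Friday (−1)
2003: Wednesday (−2)
2002: Tuesday (−1)
May 28 falls on a Tuesday in 2002.

2002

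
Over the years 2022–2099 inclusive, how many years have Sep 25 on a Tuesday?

Track Sep 25's weekday year by year (advancing +1, or +2 across a Feb 29):
  2022: Sun  2023: Mon (+1)  2024: Wed (+2)  2025: Thu (+1)  2026: Fri (+1)
  2027: Sat (+1)  2028: Mon (+2)  2029: Tue (+1) ✓  2030: Wed (+1)  2031: Thu (+1)
  2032: Sat (+2)  2033: Sun (+1)  2034: Mon (+1)  2035: Tue (+1) ✓  … (50 more years) …
  2086: Wed (+1)  2087: Thu (+1)  2088: Sat (+2)  2089: Sun (+1)  2090: Mon (+1)
  2091: Tue (+1) ✓  2092: Thu (+2)  2093: Fri (+1)  2094: Sat (+1)  2095: Sun (+1)
  2096: Tue (+2) ✓  2097: Wed (+1)  2098: Thu (+1)  2099: Fri (+1)
Tuesday years: 2029, 2035, 2040, 2046, 2057, 2063, 2068, 2074, 2085, 2091, 2096 — 11 in total.

11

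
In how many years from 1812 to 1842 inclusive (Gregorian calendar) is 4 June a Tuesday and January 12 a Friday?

1

Check each year's weekday for 4 June and January 12:
  1812: Thu/Sun  1813: Fri/Tue  1814: Sat/Wed  1815: Sun/Thu  1816: Tue/Fri ✓  1817: Wed/Sun  1818: Thu/Mon  1819: Fri/Tue  1820: Sun/Wed  1821: Mon/Fri  1822: Tue/Sat  1823: Wed/Sun  1824: Fri/Mon  1825: Sat/Wed  …(3 more)…  1829: Thu/Mon  1830: Fri/Tue  1831: Sat/Wed  1832: Mon/Thu  1833: Tue/Sat  1834: Wed/Sun  1835: Thu/Mon  1836: Sat/Tue  1837: Sun/Thu  1838: Mon/Fri  1839: Tue/Sat  1840: Thu/Sun  1841: Fri/Tue  1842: Sat/Wed
Both conditions hold in: 1816 — 1.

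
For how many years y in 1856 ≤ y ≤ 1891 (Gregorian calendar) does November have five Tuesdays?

November has 30 days; it has five Tuesdays when Tuesday falls among the first (month-length − 28) days — i.e. when November 1 is one of Tuesday/Monday.
November 1 by year: 1856:Sat 1857:Sun 1858:Mon✓ 1859:Tue✓ 1860:Thu 1861:Fri 1862:Sat 1863:Sun 1864:Tue✓ 1865:Wed 1866:Thu 1867:Fri 1868:Sun 1869:Mon✓ 1870:Tue✓ …(6 more)… 1877:Thu 1878:Fri 1879:Sat 1880:Mon✓ 1881:Tue✓ 1882:Wed 1883:Thu 1884:Sat 1885:Sun 1886:Mon✓ 1887:Tue✓ 1888:Thu 1889:Fri 1890:Sat 1891:Sun
Years with five Tuesdays: 1858, 1859, 1864, 1869, 1870, 1875, 1880, 1881, 1886, 1887 → 10.

10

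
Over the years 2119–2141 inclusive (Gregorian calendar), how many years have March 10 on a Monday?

4

Track March 10's weekday year by year (advancing +1, or +2 across a Feb 29):
  2119: Fri  2120: Sun (+2)  2121: Mon (+1) ✓  2122: Tue (+1)  2123: Wed (+1)
  2124: Fri (+2)  2125: Sat (+1)  2126: Sun (+1)  2127: Mon (+1) ✓  2128: Wed (+2)
  2129: Thu (+1)  2130: Fri (+1)  2131: Sat (+1)  2132: Mon (+2) ✓  2133: Tue (+1)
  2134: Wed (+1)  2135: Thu (+1)  2136: Sat (+2)  2137: Sun (+1)  2138: Mon (+1) ✓
  2139: Tue (+1)  2140: Thu (+2)  2141: Fri (+1)
Monday years: 2121, 2127, 2132, 2138 — 4 in total.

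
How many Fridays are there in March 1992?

4

March 1992 has 31 days and begins on Sunday.
The first Friday is March 6.
Fridays fall on 6, 13, 20, 27 — that's 4.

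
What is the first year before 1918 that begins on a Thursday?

Jan 1 advances by 2 weekdays after a leap year and by 1 after a common year.
1918: Jan 1 is Tuesday.
1917: Monday
1916: Saturday (leap)
1915: Friday
1914: Thursday
1914 begins on a Thursday

1914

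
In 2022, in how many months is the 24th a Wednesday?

1

Check the 24th of each month of 2022: Jan 24: Mon, Feb 24: Thu, Mar 24: Thu, Apr 24: Sun, May 24: Tue, Jun 24: Fri, Jul 24: Sun, Aug 24: Wed, Sep 24: Sat, Oct 24: Mon, Nov 24: Thu, Dec 24: Sat.
Wednesday occurs in August — 1 month.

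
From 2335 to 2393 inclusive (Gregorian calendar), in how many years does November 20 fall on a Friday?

Track November 20's weekday year by year (advancing +1, or +2 across a Feb 29):
  2335: Wed  2336: Fri (+2) ✓  2337: Sat (+1)  2338: Sun (+1)  2339: Mon (+1)
  2340: Wed (+2)  2341: Thu (+1)  2342: Fri (+1) ✓  2343: Sat (+1)  2344: Mon (+2)
  2345: Tue (+1)  2346: Wed (+1)  2347: Thu (+1)  2348: Sat (+2)  … (31 more years) …
  2380: Thu (+2)  2381: Fri (+1) ✓  2382: Sat (+1)  2383: Sun (+1)  2384: Tue (+2)
  2385: Wed (+1)  2386: Thu (+1)  2387: Fri (+1) ✓  2388: Sun (+2)  2389: Mon (+1)
  2390: Tue (+1)  2391: Wed (+1)  2392: Fri (+2) ✓  2393: Sat (+1)
Friday years: 2336, 2342, 2353, 2359, 2364, 2370, 2381, 2387, 2392 — 9 in total.

9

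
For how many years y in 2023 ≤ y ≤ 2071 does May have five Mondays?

May has 31 days; it has five Mondays when Monday falls among the first (month-length − 28) days — i.e. when May 1 is one of Monday/Sunday/Saturday.
May 1 by year: 2023:Mon✓ 2024:Wed 2025:Thu 2026:Fri 2027:Sat✓ 2028:Mon✓ 2029:Tue 2030:Wed 2031:Thu 2032:Sat✓ 2033:Sun✓ 2034:Mon✓ 2035:Tue 2036:Thu 2037:Fri …(19 more)… 2057:Tue 2058:Wed 2059:Thu 2060:Sat✓ 2061:Sun✓ 2062:Mon✓ 2063:Tue 2064:Thu 2065:Fri 2066:Sat✓ 2067:Sun✓ 2068:Tue 2069:Wed 2070:Thu 2071:Fri
Years with five Mondays: 2023, 2027, 2028, 2032, 2033, 2034, 2038, 2039, 2044, 2045, 2049, 2050, 2051, 2055, 2056, 2060, 2061, 2062, 2066, 2067 → 20.

20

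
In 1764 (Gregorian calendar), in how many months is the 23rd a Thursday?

2

Check the 23rd of each month of 1764: Jan 23: Mon, Feb 23: Thu, Mar 23: Fri, Apr 23: Mon, May 23: Wed, Jun 23: Sat, Jul 23: Mon, Aug 23: Thu, Sep 23: Sun, Oct 23: Tue, Nov 23: Fri, Dec 23: Sun.
Thursday occurs in February, August — 2 months.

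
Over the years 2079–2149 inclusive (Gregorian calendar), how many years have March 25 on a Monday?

10

Track March 25's weekday year by year (advancing +1, or +2 across a Feb 29):
  2079: Sat  2080: Mon (+2) ✓  2081: Tue (+1)  2082: Wed (+1)  2083: Thu (+1)
  2084: Sat (+2)  2085: Sun (+1)  2086: Mon (+1) ✓  2087: Tue (+1)  2088: Thu (+2)
  2089: Fri (+1)  2090: Sat (+1)  2091: Sun (+1)  2092: Tue (+2)  … (43 more years) …
  2136: Sun (+2)  2137: Mon (+1) ✓  2138: Tue (+1)  2139: Wed (+1)  2140: Fri (+2)
  2141: Sat (+1)  2142: Sun (+1)  2143: Mon (+1) ✓  2144: Wed (+2)  2145: Thu (+1)
  2146: Fri (+1)  2147: Sat (+1)  2148: Mon (+2) ✓  2149: Tue (+1)
Monday years: 2080, 2086, 2097, 2109, 2115, 2120, 2126, 2137, 2143, 2148 — 10 in total.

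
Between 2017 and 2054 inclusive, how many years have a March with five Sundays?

17

March has 31 days; it has five Sundays when Sunday falls among the first (month-length − 28) days — i.e. when March 1 is one of Sunday/Saturday/Friday.
March 1 by year: 2017:Wed 2018:Thu 2019:Fri✓ 2020:Sun✓ 2021:Mon 2022:Tue 2023:Wed 2024:Fri✓ 2025:Sat✓ 2026:Sun✓ 2027:Mon 2028:Wed 2029:Thu 2030:Fri✓ 2031:Sat✓ …(8 more)… 2040:Thu 2041:Fri✓ 2042:Sat✓ 2043:Sun✓ 2044:Tue 2045:Wed 2046:Thu 2047:Fri✓ 2048:Sun✓ 2049:Mon 2050:Tue 2051:Wed 2052:Fri✓ 2053:Sat✓ 2054:Sun✓
Years with five Sundays: 2019, 2020, 2024, 2025, 2026, 2030, 2031, 2036, 2037, 2041, 2042, 2043, 2047, 2048, 2052, 2053, 2054 → 17.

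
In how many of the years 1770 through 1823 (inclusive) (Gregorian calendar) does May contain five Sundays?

May has 31 days; it has five Sundays when Sunday falls among the first (month-length − 28) days — i.e. when May 1 is one of Sunday/Saturday/Friday.
May 1 by year: 1770:Tue 1771:Wed 1772:Fri✓ 1773:Sat✓ 1774:Sun✓ 1775:Mon 1776:Wed 1777:Thu 1778:Fri✓ 1779:Sat✓ 1780:Mon 1781:Tue 1782:Wed 1783:Thu 1784:Sat✓ …(24 more)… 1809:Mon 1810:Tue 1811:Wed 1812:Fri✓ 1813:Sat✓ 1814:Sun✓ 1815:Mon 1816:Wed 1817:Thu 1818:Fri✓ 1819:Sat✓ 1820:Mon 1821:Tue 1822:Wed 1823:Thu
Years with five Sundays: 1772, 1773, 1774, 1778, 1779, 1784, 1785, 1789, 1790, 1791, 1795, 1796, 1801, 1802, 1803, 1807, 1808, 1812, 1813, 1814, 1818, 1819 → 22.

22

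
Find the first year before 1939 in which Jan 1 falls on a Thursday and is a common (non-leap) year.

1931

Jan 1 advances by 2 weekdays after a leap year and by 1 after a common year.
1939: Jan 1 is Sunday.
1938: Saturday
1937: Friday
1936: Wednesday (leap)
1935: Tuesday
1934: Monday
1933: Sunday
1932: Friday (leap)
1931: Thursday
1931 begins on a Thursday and is a common year.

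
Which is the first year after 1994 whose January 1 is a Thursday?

1998

Jan 1 advances by 2 weekdays after a leap year and by 1 after a common year.
1994: Jan 1 is Saturday.
1995: Sunday
1996: Monday (leap)
1997: Wednesday
1998: Thursday
1998 begins on a Thursday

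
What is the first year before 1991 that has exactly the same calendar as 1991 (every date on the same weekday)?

Two years share a calendar iff Jan 1 falls on the same weekday and both are leap or both are common. 1991: Jan 1 is Tuesday, common year.
1990: Jan 1 Monday, common
1989: Jan 1 Sunday, common
1988: Jan 1 Friday, leap
1987: Jan 1 Thursday, common
1986: Jan 1 Wednesday, common
1985: Jan 1 Tuesday, common
1985 matches on both conditions.

1985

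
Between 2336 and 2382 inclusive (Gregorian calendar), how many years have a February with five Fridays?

February has 28 days (29 in leap years); it has five Fridays when Friday falls among the first (month-length − 28) days — i.e. when February 1 is Friday in a leap year (never in a common year).
February 1 by year: 2336:Sat 2337:Mon 2338:Tue 2339:Wed 2340:Thu 2341:Sat 2342:Sun 2343:Mon 2344:Tue 2345:Thu 2346:Fri 2347:Sat 2348:Sun 2349:Tue 2350:Wed …(17 more)… 2368:Thu 2369:Sat 2370:Sun 2371:Mon 2372:Tue 2373:Thu 2374:Fri 2375:Sat 2376:Sun 2377:Tue 2378:Wed 2379:Thu 2380:Fri✓ 2381:Sun 2382:Mon
Years with five Fridays: 2352, 2380 → 2.

2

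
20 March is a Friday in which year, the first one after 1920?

From one year to the next, a fixed date's weekday advances by 1, or by 2 when a Feb 29 lies between the two dates.
1920: March 20 is Saturday.
1921: Sunday (+1)
1922: Monday (+1)
1923: Tuesday (+1)
1924: Thursday (+2)
1925: Friday (+1)
20 March falls on a Friday in 1925.

1925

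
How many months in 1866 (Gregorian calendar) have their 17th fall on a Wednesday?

Check the 17th of each month of 1866: Jan 17: Wed, Feb 17: Sat, Mar 17: Sat, Apr 17: Tue, May 17: Thu, Jun 17: Sun, Jul 17: Tue, Aug 17: Fri, Sep 17: Mon, Oct 17: Wed, Nov 17: Sat, Dec 17: Mon.
Wednesday occurs in January, October — 2 months.

2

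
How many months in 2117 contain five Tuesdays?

4

A month of length L has five Tuesdays iff its first Tuesday is on day ≤ L−28 (so day 1–3 in a 31-day month, 1–2 in a 30-day month, day 1 in a leap February).
Checking each month of 2117: Jan starts Fri (31d); Feb starts Mon (28d); Mar starts Mon (31d) ✓; Apr starts Thu (30d); May starts Sat (31d); Jun starts Tue (30d) ✓; Jul starts Thu (31d); Aug starts Sun (31d) ✓; Sep starts Wed (30d); Oct starts Fri (31d); Nov starts Mon (30d) ✓; Dec starts Wed (31d).
Five-Tuesday months: March, June, August, November → 4.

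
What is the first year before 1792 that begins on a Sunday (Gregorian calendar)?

Jan 1 advances by 2 weekdays after a leap year and by 1 after a common year.
1792: Jan 1 is Sunday (leap).
1791: Saturday
1790: Friday
1789: Thursday
1788: Tuesday (leap)
1787: Monday
1786: Sunday
1786 begins on a Sunday

1786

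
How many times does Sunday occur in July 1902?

July 1902 has 31 days and begins on Tuesday.
The first Sunday is July 6.
Sundays fall on 6, 13, 20, 27 — that's 4.

4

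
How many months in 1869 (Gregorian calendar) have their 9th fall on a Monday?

Check the 9th of each month of 1869: Jan 9: Sat, Feb 9: Tue, Mar 9: Tue, Apr 9: Fri, May 9: Sun, Jun 9: Wed, Jul 9: Fri, Aug 9: Mon, Sep 9: Thu, Oct 9: Sat, Nov 9: Tue, Dec 9: Thu.
Monday occurs in August — 1 month.

1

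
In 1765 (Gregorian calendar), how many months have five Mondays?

A month of length L has five Mondays iff its first Monday is on day ≤ L−28 (so day 1–3 in a 31-day month, 1–2 in a 30-day month, day 1 in a leap February).
Checking each month of 1765: Jan starts Tue (31d); Feb starts Fri (28d); Mar starts Fri (31d); Apr starts Mon (30d) ✓; May starts Wed (31d); Jun starts Sat (30d); Jul starts Mon (31d) ✓; Aug starts Thu (31d); Sep starts Sun (30d) ✓; Oct starts Tue (31d); Nov starts Fri (30d); Dec starts Sun (31d) ✓.
Five-Monday months: April, July, September, December → 4.

4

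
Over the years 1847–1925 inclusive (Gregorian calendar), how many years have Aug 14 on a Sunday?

Track Aug 14's weekday year by year (advancing +1, or +2 across a Feb 29):
  1847: Sat  1848: Mon (+2)  1849: Tue (+1)  1850: Wed (+1)  1851: Thu (+1)
  1852: Sat (+2)  1853: Sun (+1) ✓  1854: Mon (+1)  1855: Tue (+1)  1856: Thu (+2)
  1857: Fri (+1)  1858: Sat (+1)  1859: Sun (+1) ✓  1860: Tue (+2)  … (51 more years) …
  1912: Wed (+2)  1913: Thu (+1)  1914: Fri (+1)  1915: Sat (+1)  1916: Mon (+2)
  1917: Tue (+1)  1918: Wed (+1)  1919: Thu (+1)  1920: Sat (+2)  1921: Sun (+1) ✓
  1922: Mon (+1)  1923: Tue (+1)  1924: Thu (+2)  1925: Fri (+1)
Sunday years: 1853, 1859, 1864, 1870, 1881, 1887, 1892, 1898, 1904, 1910, 1921 — 11 in total.

11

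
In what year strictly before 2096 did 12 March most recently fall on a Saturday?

2095

From one year to the next, a fixed date's weekday advances by 1, or by 2 when a Feb 29 lies between the two dates.
2096: March 12 is Monday.
2095: Saturday (−2)
12 March falls on a Saturday in 2095.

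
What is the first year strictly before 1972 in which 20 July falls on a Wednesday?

1966

From one year to the next, a fixed date's weekday advances by 1, or by 2 when a Feb 29 lies between the two dates.
1972: July 20 is Thursday.
1971: Tuesday (−2)
1970: Monday (−1)
1969: Sunday (−1)
1968: Saturday (−1)
1967: Thursday (−2)
1966: Wednesday (−1)
20 July falls on a Wednesday in 1966.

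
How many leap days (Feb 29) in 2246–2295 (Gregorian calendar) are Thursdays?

1

Leap years in 2246–2295: 12 of them.
Feb 29 weekday advances by 5 (mod 7) from one leap year to the next four years later (or differs when a century non-leap intervenes).
Leap-day weekdays: 2248:Tue 2252:Sun 2256:Fri 2260:Wed 2264:Mon 2268:Sat 2272:Thu✓ 2276:Tue 2280:Sun 2284:Fri 2288:Wed 2292:Mon
Thursday: 2272 → 1.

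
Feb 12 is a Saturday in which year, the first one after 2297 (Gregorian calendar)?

2298

From one year to the next, a fixed date's weekday advances by 1, or by 2 when a Feb 29 lies between the two dates.
2297: February 12 is Friday.
2298: Saturday (+1)
Feb 12 falls on a Saturday in 2298.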